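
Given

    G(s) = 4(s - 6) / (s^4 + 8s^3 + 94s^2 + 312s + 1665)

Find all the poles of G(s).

The poles are the roots of the denominator s^4 + 8s^3 + 94s^2 + 312s + 1665 = 0.
No real roots exist; factor into two real quadratics: (s^2 + 2s + 37)(s^2 + 6s + 45) = 0.
Each quadratic gives a conjugate pair via the quadratic formula.

s = -1 + 6j, -1 - 6j, -3 + 6j, -3 - 6j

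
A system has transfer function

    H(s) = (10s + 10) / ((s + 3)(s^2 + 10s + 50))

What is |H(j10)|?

Substitute s = j10: numerator = 10 + j100, denominator = -1150 - j200.
|H(j10)| = |10 + j100| / |-1150 - j200| = 100.50 / 1167.3 ≈ 0.08610.

|H(j10)| ≈ 0.08610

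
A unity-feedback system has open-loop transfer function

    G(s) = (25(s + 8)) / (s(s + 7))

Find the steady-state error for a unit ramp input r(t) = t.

G(s) has one pole at the origin.
This is a Type 1 system. Kv = lim_{s→0} s·G(s) = 200/7.
e_ss = 1/Kv = 1/(200/7) = 7/200 ≈ 0.03500.

e_ss = 0.03500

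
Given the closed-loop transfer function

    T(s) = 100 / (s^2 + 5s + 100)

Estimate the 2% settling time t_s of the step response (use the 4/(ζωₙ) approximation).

Comparing s^2 + 5s + 100 to s^2 + 2ζωₙs + ωₙ²: ωₙ = 10 rad/s and ζ = 5/(2·10) = 0.25.
ζωₙ = 5/2 = 2.5, so t_s ≈ 4/(ζωₙ) = 4/2.5 = 1.600 s.

t_s ≈ 1.600 s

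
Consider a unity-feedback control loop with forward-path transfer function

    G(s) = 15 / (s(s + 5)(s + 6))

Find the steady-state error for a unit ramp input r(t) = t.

G(s) has one pole at the origin.
This is a Type 1 system. Kv = lim_{s→0} s·G(s) = 15/30 = 1/2.
e_ss = 1/Kv = 1/(1/2) = 2.

e_ss = 2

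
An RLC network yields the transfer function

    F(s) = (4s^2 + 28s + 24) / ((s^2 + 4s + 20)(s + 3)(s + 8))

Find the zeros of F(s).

Set the numerator to zero: 4s^2 + 28s + 24 = 0, i.e. 4·(s^2 + 7s + 6) = 0.
Factoring: (s + 6)(s + 1) = 0.

s = -6, -1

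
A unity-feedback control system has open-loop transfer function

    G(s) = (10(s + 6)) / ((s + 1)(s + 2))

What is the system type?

Type 0

The denominator has no factor of s at the origin — no free integrator — so this is a Type 0 system.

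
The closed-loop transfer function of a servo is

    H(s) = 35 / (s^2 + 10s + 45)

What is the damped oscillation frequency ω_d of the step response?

ω_d ≈ 4.472 rad/s

Comparing s^2 + 10s + 45 to s^2 + 2ζωₙs + ωₙ²: ωₙ = √45 ≈ 6.708 rad/s and ζ = 10/(2·√45) ≈ 0.7454.
ζωₙ = 10/2 = 5, so ω_d = ωₙ√(1−ζ²) = √(ωₙ² − (ζωₙ)²) = √(45 − 5²) = √20 ≈ 4.472 rad/s.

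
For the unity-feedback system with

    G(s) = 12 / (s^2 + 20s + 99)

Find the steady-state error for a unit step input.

e_ss = 0.8919

G(s) has no poles at the origin.
This is a Type 0 system. Kp = lim_{s→0} G(s) = 12/99 = 4/33.
e_ss = 1/(1 + Kp) = 1/(1 + 4/33) = 33/37 ≈ 0.8919.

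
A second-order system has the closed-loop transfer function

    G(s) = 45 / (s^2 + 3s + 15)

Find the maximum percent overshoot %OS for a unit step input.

%OS ≈ 26.7%

Comparing s^2 + 3s + 15 to s^2 + 2ζωₙs + ωₙ²: ωₙ = √15 ≈ 3.873 rad/s and ζ = 3/(2·√15) ≈ 0.3873.
%OS = 100·exp(−πζ/√(1−ζ²)) = 100·exp(−π·0.3873/√(1−0.3873²)) ≈ 26.7%.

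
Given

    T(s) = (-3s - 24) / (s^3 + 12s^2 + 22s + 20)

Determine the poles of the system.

s = -1 ± j, -10

The poles are the roots of the denominator s^3 + 12s^2 + 22s + 20 = 0.
Trying s = -10: the polynomial evaluates to 0, so (s + 10) is a factor.
Dividing out leaves s^2 + 2s + 2 = 0.
The quadratic formula then gives s = -1 ± 1j.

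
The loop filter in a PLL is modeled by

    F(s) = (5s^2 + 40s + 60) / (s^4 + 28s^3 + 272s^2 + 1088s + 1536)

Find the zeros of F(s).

s = -2, -6

Set the numerator to zero: 5s^2 + 40s + 60 = 0, i.e. 5·(s^2 + 8s + 12) = 0.
Factoring: (s + 2)(s + 6) = 0.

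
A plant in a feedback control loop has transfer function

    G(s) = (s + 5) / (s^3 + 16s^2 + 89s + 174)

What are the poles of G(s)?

s = -5 ± 2j, -6

The poles are the roots of the denominator s^3 + 16s^2 + 89s + 174 = 0.
Trying s = -6: the polynomial evaluates to 0, so (s + 6) is a factor.
Dividing out leaves s^2 + 10s + 29 = 0.
The quadratic formula then gives s = -5 ± 2j.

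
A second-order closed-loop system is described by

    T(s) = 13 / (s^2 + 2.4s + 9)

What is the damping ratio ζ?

Compare the denominator to the standard form s^2 + 2ζωₙs + ωₙ².
ωₙ² = 9, so ωₙ = 3 rad/s.
2ζωₙ = 2.4, so ζ = 2.4/(2·3) = 0.4.

ζ = 0.4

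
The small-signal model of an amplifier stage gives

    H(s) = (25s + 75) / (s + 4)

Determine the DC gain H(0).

H(0) = 75/4 ≈ 18.75

Set s = 0: H(0) = (75) / (4) = 75/4.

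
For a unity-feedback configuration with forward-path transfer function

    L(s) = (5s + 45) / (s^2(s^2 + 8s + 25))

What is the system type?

Type 2

The denominator has 2 factors of s at the origin (free integrators), so this is a Type 2 system.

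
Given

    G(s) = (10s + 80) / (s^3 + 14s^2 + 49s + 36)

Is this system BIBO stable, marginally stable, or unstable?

stable

The denominator s^3 + 14s^2 + 49s + 36 factors as (s + 4)(s + 1)(s + 9), giving poles at s = -4, -1, -9.
Since all poles lie strictly in the left half-plane, the system is stable.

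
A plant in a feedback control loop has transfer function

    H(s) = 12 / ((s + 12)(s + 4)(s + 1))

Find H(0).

H(0) = 1/4 ≈ 0.2500

At s = 0 each factor (s + a) contributes a and each (s^2 + bs + c) contributes c.
H(0) = 12·1 / ((12) · (4) · (1)) = 12/48 = 1/4.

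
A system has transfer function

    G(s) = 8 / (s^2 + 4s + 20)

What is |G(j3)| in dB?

Substitute s = j3: numerator = 8, denominator = 11 + j12.
|G(j3)| = |8| / |11 + j12| = 8 / 16.279 ≈ 0.4914.
In decibels: 20·log₁₀(0.4914) ≈ -6.17 dB.

|G(j3)|_dB ≈ -6.17 dB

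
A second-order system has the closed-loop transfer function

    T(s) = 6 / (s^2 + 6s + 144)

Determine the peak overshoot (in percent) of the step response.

Comparing s^2 + 6s + 144 to s^2 + 2ζωₙs + ωₙ²: ωₙ = 12 rad/s and ζ = 6/(2·12) = 0.25.
%OS = 100·exp(−πζ/√(1−ζ²)) = 100·exp(−π·0.25/√(1−0.25²)) ≈ 44.4%.

%OS ≈ 44.4%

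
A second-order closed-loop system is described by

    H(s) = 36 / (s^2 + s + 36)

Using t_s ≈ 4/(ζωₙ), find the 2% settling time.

Comparing s^2 + s + 36 to s^2 + 2ζωₙs + ωₙ²: ωₙ = 6 rad/s and ζ = 1/(2·6) ≈ 0.08333.
ζωₙ = 1/2 = 0.5, so t_s ≈ 4/(ζωₙ) = 4/0.5 = 8 s.

t_s ≈ 8 s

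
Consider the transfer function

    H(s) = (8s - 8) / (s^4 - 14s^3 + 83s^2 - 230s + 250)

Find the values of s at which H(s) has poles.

s = 3 ± j, 4 ± 3j

The poles are the roots of the denominator s^4 - 14s^3 + 83s^2 - 230s + 250 = 0.
No real roots exist; factor into two real quadratics: (s^2 - 6s + 10)(s^2 - 8s + 25) = 0.
Each quadratic gives a conjugate pair via the quadratic formula.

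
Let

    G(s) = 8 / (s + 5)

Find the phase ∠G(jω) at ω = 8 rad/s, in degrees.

At s = j8: numerator = 8, denominator = 5 + j8.
∠G = ∠num − ∠den = 0° − (57.995°) = -57.99°.

∠G(j8) ≈ -57.99°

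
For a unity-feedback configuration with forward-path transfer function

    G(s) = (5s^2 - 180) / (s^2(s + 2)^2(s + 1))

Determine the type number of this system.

Type 2

The denominator has 2 factors of s at the origin (free integrators), so this is a Type 2 system.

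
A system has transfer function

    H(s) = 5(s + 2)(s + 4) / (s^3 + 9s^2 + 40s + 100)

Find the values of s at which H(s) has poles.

The poles are the roots of the denominator s^3 + 9s^2 + 40s + 100 = 0.
Trying s = -5: the polynomial evaluates to 0, so (s + 5) is a factor.
Dividing out leaves s^2 + 4s + 20 = 0.
The quadratic formula then gives s = -2 ± 4j.

s = -2 + 4j, -2 - 4j, -5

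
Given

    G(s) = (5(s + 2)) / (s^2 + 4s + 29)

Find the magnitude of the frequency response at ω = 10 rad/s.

|G(j10)| ≈ 0.6257

Substitute s = j10: numerator = 10 + j50, denominator = -71 + j40.
|G(j10)| = |10 + j50| / |-71 + j40| = 50.990 / 81.492 ≈ 0.6257.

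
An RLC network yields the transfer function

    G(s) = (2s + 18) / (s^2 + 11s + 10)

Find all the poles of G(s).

s = -1, -10

The poles are the roots of the denominator s^2 + 11s + 10 = 0.
Factoring: (s + 1)(s + 10) = 0, so s = -1 and s = -10.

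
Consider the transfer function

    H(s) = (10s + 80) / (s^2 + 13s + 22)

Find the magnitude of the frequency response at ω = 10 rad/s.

|H(j10)| ≈ 0.8447

Substitute s = j10: numerator = 80 + j100, denominator = -78 + j130.
|H(j10)| = |80 + j100| / |-78 + j130| = 128.06 / 151.60 ≈ 0.8447.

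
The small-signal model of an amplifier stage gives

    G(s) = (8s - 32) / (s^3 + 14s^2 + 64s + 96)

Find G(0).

Set s = 0: G(0) = (-32) / (96) = -1/3.

G(0) = -1/3 ≈ -0.3333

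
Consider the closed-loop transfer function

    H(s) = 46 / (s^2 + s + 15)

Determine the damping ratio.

ζ ≈ 0.1291

Compare the denominator to the standard form s^2 + 2ζωₙs + ωₙ².
ωₙ² = 15, so ωₙ = √15 ≈ 3.873 rad/s.
2ζωₙ = 1, so ζ = 1/(2·√15) ≈ 0.1291.
With ζ = 0.1291 the response is underdamped.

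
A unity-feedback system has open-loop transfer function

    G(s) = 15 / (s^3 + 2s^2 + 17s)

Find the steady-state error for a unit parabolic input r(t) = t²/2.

e_ss = ∞

G(s) has one pole at the origin.
This is a Type 1 system; Ka = lim_{s→0} s^2·G(s) = 0, so the steady-state error for a parabola input is infinite.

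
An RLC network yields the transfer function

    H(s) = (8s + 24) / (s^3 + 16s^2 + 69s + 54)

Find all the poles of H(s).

s = -6, -9, -1

The poles are the roots of the denominator s^3 + 16s^2 + 69s + 54 = 0.
Trying s = -6: the polynomial evaluates to 0, so (s + 6) is a factor.
Dividing out leaves s^2 + 10s + 9 = 0.
Factoring the quadratic: (s + 9)(s + 1) = 0.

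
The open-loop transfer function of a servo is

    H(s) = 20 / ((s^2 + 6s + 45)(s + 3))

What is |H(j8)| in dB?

Substitute s = j8: numerator = 20, denominator = -441 - j8.
|H(j8)| = |20| / |-441 - j8| = 20 / 441.07 ≈ 0.04534.
In decibels: 20·log₁₀(0.04534) ≈ -26.9 dB.

|H(j8)|_dB ≈ -26.9 dB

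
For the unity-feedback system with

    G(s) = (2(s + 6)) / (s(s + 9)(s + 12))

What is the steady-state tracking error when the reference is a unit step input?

G(s) has one pole at the origin.
This is a Type 1 system; for a step input the steady-state error is zero.

e_ss = 0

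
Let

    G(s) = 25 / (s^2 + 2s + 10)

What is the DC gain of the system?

G(0) = 5/2 ≈ 2.500

Set s = 0: G(0) = (25) / (10) = 5/2.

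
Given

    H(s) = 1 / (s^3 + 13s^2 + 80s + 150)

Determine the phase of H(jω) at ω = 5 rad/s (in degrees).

∠H(j5) ≈ -122.5°

At s = j5: numerator = 1, denominator = -175 + j275.
∠H = ∠num − ∠den = 0° − (122.47°) = -122.5°.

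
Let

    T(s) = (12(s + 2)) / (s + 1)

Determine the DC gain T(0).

Set s = 0: T(0) = (24) / (1) = 24.

T(0) = 24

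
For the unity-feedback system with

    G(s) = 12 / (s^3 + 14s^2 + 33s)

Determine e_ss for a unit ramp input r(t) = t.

G(s) has one pole at the origin.
This is a Type 1 system. Kv = lim_{s→0} s·G(s) = 12/33 = 4/11.
e_ss = 1/Kv = 1/(4/11) = 11/4 ≈ 2.750.

e_ss = 2.750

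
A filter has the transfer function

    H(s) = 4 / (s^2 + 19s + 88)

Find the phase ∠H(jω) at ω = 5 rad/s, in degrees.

At s = j5: numerator = 4, denominator = 63 + j95.
∠H = ∠num − ∠den = 0° − (56.449°) = -56.45°.

∠H(j5) ≈ -56.45°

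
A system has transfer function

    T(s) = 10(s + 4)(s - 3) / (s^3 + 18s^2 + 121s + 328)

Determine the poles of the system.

s = -5 + 4j, -5 - 4j, -8

The poles are the roots of the denominator s^3 + 18s^2 + 121s + 328 = 0.
Trying s = -8: the polynomial evaluates to 0, so (s + 8) is a factor.
Dividing out leaves s^2 + 10s + 41 = 0.
The quadratic formula then gives s = -5 ± 4j.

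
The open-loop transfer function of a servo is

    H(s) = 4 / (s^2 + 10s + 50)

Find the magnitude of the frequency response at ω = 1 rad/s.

Substitute s = j1: numerator = 4, denominator = 49 + j10.
|H(j1)| = |4| / |49 + j10| = 4 / 50.010 ≈ 0.07998.

|H(j1)| ≈ 0.07998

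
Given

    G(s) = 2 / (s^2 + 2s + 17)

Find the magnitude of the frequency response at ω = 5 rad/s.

Substitute s = j5: numerator = 2, denominator = -8 + j10.
|G(j5)| = |2| / |-8 + j10| = 2 / 12.806 ≈ 0.1562.

|G(j5)| ≈ 0.1562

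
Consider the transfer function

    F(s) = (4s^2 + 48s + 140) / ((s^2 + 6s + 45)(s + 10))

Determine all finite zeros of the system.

s = -5, -7

Set the numerator to zero: 4s^2 + 48s + 140 = 0, i.e. 4·(s^2 + 12s + 35) = 0.
Factoring: (s + 5)(s + 7) = 0.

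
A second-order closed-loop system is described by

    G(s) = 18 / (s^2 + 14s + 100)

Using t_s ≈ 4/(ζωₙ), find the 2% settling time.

Comparing s^2 + 14s + 100 to s^2 + 2ζωₙs + ωₙ²: ωₙ = 10 rad/s and ζ = 14/(2·10) = 0.7.
ζωₙ = 14/2 = 7, so t_s ≈ 4/(ζωₙ) = 4/7 ≈ 0.5714 s.

t_s ≈ 0.5714 s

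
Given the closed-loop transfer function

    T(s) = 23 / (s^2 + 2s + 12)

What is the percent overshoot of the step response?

%OS ≈ 38.8%

Comparing s^2 + 2s + 12 to s^2 + 2ζωₙs + ωₙ²: ωₙ = √12 ≈ 3.464 rad/s and ζ = 2/(2·√12) ≈ 0.2887.
%OS = 100·exp(−πζ/√(1−ζ²)) = 100·exp(−π·0.2887/√(1−0.2887²)) ≈ 38.8%.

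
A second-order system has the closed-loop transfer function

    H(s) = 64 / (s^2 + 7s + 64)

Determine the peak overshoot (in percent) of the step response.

Comparing s^2 + 7s + 64 to s^2 + 2ζωₙs + ωₙ²: ωₙ = 8 rad/s and ζ = 7/(2·8) = 0.4375.
%OS = 100·exp(−πζ/√(1−ζ²)) = 100·exp(−π·0.4375/√(1−0.4375²)) ≈ 21.7%.

%OS ≈ 21.7%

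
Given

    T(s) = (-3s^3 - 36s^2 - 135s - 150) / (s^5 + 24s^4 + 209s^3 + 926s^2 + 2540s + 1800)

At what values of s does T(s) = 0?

s = -2, -5, -5

Set the numerator to zero: -3s^3 - 36s^2 - 135s - 150 = 0, i.e. -3·(s^3 + 12s^2 + 45s + 50) = 0.
Factoring: (s + 2)(s + 5)^2 = 0.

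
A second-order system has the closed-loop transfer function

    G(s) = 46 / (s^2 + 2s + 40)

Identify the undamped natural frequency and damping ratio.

ωₙ ≈ 6.325 rad/s, ζ ≈ 0.1581

Compare the denominator to the standard form s^2 + 2ζωₙs + ωₙ².
ωₙ² = 40, so ωₙ = √40 ≈ 6.325 rad/s.
2ζωₙ = 2, so ζ = 2/(2·√40) ≈ 0.1581.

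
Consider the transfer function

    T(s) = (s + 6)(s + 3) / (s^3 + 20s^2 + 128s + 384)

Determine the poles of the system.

The poles are the roots of the denominator s^3 + 20s^2 + 128s + 384 = 0.
Trying s = -12: the polynomial evaluates to 0, so (s + 12) is a factor.
Dividing out leaves s^2 + 8s + 32 = 0.
The quadratic formula then gives s = -4 ± 4j.

s = -4 ± 4j, -12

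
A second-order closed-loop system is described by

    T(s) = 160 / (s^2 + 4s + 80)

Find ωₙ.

ωₙ ≈ 8.944 rad/s

Compare the denominator to the standard form s^2 + 2ζωₙs + ωₙ².
ωₙ² = 80, so ωₙ = √80 ≈ 8.944 rad/s.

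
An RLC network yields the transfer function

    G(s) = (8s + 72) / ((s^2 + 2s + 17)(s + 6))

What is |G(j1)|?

Substitute s = j1: numerator = 72 + j8, denominator = 94 + j28.
|G(j1)| = |72 + j8| / |94 + j28| = 72.443 / 98.082 ≈ 0.7386.

|G(j1)| ≈ 0.7386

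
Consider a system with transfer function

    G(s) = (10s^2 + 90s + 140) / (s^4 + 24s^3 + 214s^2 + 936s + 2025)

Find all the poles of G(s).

s = -3 + 4j, -3 - 4j, -9, -9

The poles are the roots of the denominator s^4 + 24s^3 + 214s^2 + 936s + 2025 = 0.
Trying s = -9: the polynomial evaluates to 0, so (s + 9) is a factor.
Dividing out leaves s^3 + 15s^2 + 79s + 225 = 0.
This factors further as (s^2 + 6s + 25)(s + 9) = 0.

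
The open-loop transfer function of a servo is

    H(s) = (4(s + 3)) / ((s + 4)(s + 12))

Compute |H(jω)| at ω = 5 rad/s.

|H(j5)| ≈ 0.2802

Substitute s = j5: numerator = 12 + j20, denominator = 23 + j80.
|H(j5)| = |12 + j20| / |23 + j80| = 23.324 / 83.241 ≈ 0.2802.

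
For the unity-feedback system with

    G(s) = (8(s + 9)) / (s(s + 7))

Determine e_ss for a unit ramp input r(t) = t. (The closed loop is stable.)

e_ss = 0.09722

G(s) has one pole at the origin.
This is a Type 1 system. Kv = lim_{s→0} s·G(s) = 72/7.
e_ss = 1/Kv = 1/(72/7) = 7/72 ≈ 0.09722.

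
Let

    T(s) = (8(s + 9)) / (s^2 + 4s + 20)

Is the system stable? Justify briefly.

stable

The denominator s^2 + 4s + 20 factors as (s^2 + 4s + 20), giving poles at s = -2 ± 4j.
Since all poles lie strictly in the left half-plane, the system is stable.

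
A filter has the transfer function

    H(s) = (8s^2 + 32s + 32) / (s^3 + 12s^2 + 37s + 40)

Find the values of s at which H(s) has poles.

s = -2 ± j, -8

The poles are the roots of the denominator s^3 + 12s^2 + 37s + 40 = 0.
Trying s = -8: the polynomial evaluates to 0, so (s + 8) is a factor.
Dividing out leaves s^2 + 4s + 5 = 0.
The quadratic formula then gives s = -2 ± 1j.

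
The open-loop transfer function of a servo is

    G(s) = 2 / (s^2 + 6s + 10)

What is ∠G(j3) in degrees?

At s = j3: numerator = 2, denominator = 1 + j18.
∠G = ∠num − ∠den = 0° − (86.820°) = -86.82°.

∠G(j3) ≈ -86.82°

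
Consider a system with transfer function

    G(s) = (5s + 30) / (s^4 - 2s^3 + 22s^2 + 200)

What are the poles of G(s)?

s = 2 ± 4j, -1 ± 3j

The poles are the roots of the denominator s^4 - 2s^3 + 22s^2 + 200 = 0.
No real roots exist; factor into two real quadratics: (s^2 - 4s + 20)(s^2 + 2s + 10) = 0.
Each quadratic gives a conjugate pair via the quadratic formula.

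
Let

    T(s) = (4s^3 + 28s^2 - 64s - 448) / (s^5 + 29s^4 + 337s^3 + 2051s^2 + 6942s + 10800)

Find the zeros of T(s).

Set the numerator to zero: 4s^3 + 28s^2 - 64s - 448 = 0, i.e. 4·(s^3 + 7s^2 - 16s - 112) = 0.
Factoring: (s + 7)(s + 4)(s - 4) = 0.

s = -7, -4, 4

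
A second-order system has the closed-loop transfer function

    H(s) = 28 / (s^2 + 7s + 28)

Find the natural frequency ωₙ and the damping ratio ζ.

Compare the denominator to the standard form s^2 + 2ζωₙs + ωₙ².
ωₙ² = 28, so ωₙ = √28 ≈ 5.292 rad/s.
2ζωₙ = 7, so ζ = 7/(2·√28) ≈ 0.6614.

ωₙ ≈ 5.292 rad/s, ζ ≈ 0.6614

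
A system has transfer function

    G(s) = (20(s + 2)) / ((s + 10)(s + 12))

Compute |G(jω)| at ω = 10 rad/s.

Substitute s = j10: numerator = 40 + j200, denominator = 20 + j220.
|G(j10)| = |40 + j200| / |20 + j220| = 203.96 / 220.91 ≈ 0.9233.

|G(j10)| ≈ 0.9233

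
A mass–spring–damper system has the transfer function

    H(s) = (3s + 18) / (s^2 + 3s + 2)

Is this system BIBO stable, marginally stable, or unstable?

The denominator s^2 + 3s + 2 factors as (s + 1)(s + 2), giving poles at s = -1, -2.
Since all poles lie strictly in the left half-plane, the system is stable.

stable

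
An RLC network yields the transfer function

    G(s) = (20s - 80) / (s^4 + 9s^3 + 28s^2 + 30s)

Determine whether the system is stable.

marginally stable

The denominator s^4 + 9s^3 + 28s^2 + 30s factors as s(s^2 + 6s + 10)(s + 3), giving poles at s = 0, -3 + j, -3 - j, -3.
Since the simple pole(s) at s = 0 lie on the jω-axis with none in the right half-plane, the system is marginally stable.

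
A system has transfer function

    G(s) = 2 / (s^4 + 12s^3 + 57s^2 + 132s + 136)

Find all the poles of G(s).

The poles are the roots of the denominator s^4 + 12s^3 + 57s^2 + 132s + 136 = 0.
No real roots exist; factor into two real quadratics: (s^2 + 4s + 8)(s^2 + 8s + 17) = 0.
Each quadratic gives a conjugate pair via the quadratic formula.

s = -2 + 2j, -2 - 2j, -4 + j, -4 - j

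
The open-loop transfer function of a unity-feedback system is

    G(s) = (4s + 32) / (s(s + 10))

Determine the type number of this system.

Type 1

The denominator has 1 factor of s at the origin (free integrator), so this is a Type 1 system.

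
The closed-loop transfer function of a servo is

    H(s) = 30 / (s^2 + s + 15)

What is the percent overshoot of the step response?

Comparing s^2 + s + 15 to s^2 + 2ζωₙs + ωₙ²: ωₙ = √15 ≈ 3.873 rad/s and ζ = 1/(2·√15) ≈ 0.1291.
%OS = 100·exp(−πζ/√(1−ζ²)) = 100·exp(−π·0.1291/√(1−0.1291²)) ≈ 66.4%.

%OS ≈ 66.4%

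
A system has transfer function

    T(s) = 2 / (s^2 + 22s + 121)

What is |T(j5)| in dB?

|T(j5)|_dB ≈ -37.3 dB

Substitute s = j5: numerator = 2, denominator = 96 + j110.
|T(j5)| = |2| / |96 + j110| = 2 / 146 ≈ 0.01370.
In decibels: 20·log₁₀(0.01370) ≈ -37.3 dB.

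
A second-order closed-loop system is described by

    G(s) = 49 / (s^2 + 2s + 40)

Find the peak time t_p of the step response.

Comparing s^2 + 2s + 40 to s^2 + 2ζωₙs + ωₙ²: ωₙ = √40 ≈ 6.325 rad/s and ζ = 2/(2·√40) ≈ 0.1581.
ζωₙ = 2/2 = 1, so ω_d = ωₙ√(1−ζ²) = √(ωₙ² − (ζωₙ)²) = √(40 − 1²) = √39 ≈ 6.245 rad/s.
t_p = π/ω_d = π/6.245 ≈ 0.5031 s.

t_p ≈ 0.5031 s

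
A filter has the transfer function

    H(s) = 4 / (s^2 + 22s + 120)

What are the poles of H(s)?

The poles are the roots of the denominator s^2 + 22s + 120 = 0.
Factoring: (s + 10)(s + 12) = 0, so s = -10 and s = -12.

s = -10, -12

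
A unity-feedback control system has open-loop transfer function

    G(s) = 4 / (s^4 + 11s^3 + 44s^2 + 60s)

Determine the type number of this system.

Factor s from the denominator: s^4 + 11s^3 + 44s^2 + 60s = s·(s^3 + 11s^2 + 44s + 60).
There is 1 pole at the origin, so the system is Type 1.

Type 1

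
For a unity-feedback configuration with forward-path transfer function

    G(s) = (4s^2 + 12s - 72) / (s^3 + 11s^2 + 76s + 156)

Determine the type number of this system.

The denominator has no factor of s at the origin — no free integrator — so this is a Type 0 system.

Type 0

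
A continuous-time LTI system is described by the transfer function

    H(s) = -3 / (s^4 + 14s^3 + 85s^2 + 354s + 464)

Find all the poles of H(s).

s = -2 + 5j, -2 - 5j, -8, -2

The poles are the roots of the denominator s^4 + 14s^3 + 85s^2 + 354s + 464 = 0.
Trying s = -8: the polynomial evaluates to 0, so (s + 8) is a factor.
Dividing out leaves s^3 + 6s^2 + 37s + 58 = 0.
This factors further as (s^2 + 4s + 29)(s + 2) = 0.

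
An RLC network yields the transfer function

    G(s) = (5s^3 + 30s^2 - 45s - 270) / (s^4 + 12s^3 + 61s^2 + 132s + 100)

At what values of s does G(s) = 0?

Set the numerator to zero: 5s^3 + 30s^2 - 45s - 270 = 0, i.e. 5·(s^3 + 6s^2 - 9s - 54) = 0.
Factoring: (s + 6)(s + 3)(s - 3) = 0.

s = -6, -3, 3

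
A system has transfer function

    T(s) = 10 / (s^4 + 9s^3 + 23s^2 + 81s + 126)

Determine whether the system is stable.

The denominator s^4 + 9s^3 + 23s^2 + 81s + 126 factors as (s^2 + 9)(s + 2)(s + 7), giving poles at s = ±3j, -2, -7.
Since the simple pole(s) at s = ±3j lie on the jω-axis with none in the right half-plane, the system is marginally stable.

marginally stable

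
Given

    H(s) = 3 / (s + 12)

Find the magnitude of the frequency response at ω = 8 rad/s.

|H(j8)| ≈ 0.2080

Substitute s = j8: numerator = 3, denominator = 12 + j8.
|H(j8)| = |3| / |12 + j8| = 3 / 14.422 ≈ 0.2080.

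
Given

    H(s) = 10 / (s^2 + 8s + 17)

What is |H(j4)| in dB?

|H(j4)|_dB ≈ -10.1 dB

Substitute s = j4: numerator = 10, denominator = 1 + j32.
|H(j4)| = |10| / |1 + j32| = 10 / 32.016 ≈ 0.3123.
In decibels: 20·log₁₀(0.3123) ≈ -10.1 dB.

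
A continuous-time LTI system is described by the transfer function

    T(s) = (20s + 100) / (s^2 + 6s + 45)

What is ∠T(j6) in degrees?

At s = j6: numerator = 100 + j120, denominator = 9 + j36.
∠T = ∠num − ∠den = 50.194° − (75.964°) = -25.77°.

∠T(j6) ≈ -25.77°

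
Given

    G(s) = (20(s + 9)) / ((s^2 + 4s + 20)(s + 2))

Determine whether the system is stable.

The poles can be read from the denominator factors: s = -2 ± 4j, -2.
Since all poles lie strictly in the left half-plane, the system is stable.

stable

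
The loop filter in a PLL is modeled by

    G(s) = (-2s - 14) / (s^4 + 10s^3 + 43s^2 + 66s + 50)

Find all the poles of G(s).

s = -4 ± 3j, -1 ± j

The poles are the roots of the denominator s^4 + 10s^3 + 43s^2 + 66s + 50 = 0.
No real roots exist; factor into two real quadratics: (s^2 + 8s + 25)(s^2 + 2s + 2) = 0.
Each quadratic gives a conjugate pair via the quadratic formula.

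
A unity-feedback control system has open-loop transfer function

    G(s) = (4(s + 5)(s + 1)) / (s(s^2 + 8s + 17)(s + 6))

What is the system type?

The denominator has 1 factor of s at the origin (free integrator), so this is a Type 1 system.

Type 1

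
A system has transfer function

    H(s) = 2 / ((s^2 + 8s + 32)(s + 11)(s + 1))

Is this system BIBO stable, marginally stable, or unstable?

stable

The poles can be read from the denominator factors: s = -4 + 4j, -4 - 4j, -11, -1.
Since all poles lie strictly in the left half-plane, the system is stable.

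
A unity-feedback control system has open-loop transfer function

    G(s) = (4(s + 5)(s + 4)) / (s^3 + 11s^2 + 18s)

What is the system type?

The denominator has 1 factor of s at the origin (free integrator), so this is a Type 1 system.

Type 1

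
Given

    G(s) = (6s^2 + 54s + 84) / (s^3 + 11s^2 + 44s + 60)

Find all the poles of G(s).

s = -4 ± 2j, -3

The poles are the roots of the denominator s^3 + 11s^2 + 44s + 60 = 0.
Trying s = -3: the polynomial evaluates to 0, so (s + 3) is a factor.
Dividing out leaves s^2 + 8s + 20 = 0.
The quadratic formula then gives s = -4 ± 2j.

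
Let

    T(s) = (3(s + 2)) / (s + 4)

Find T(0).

T(0) = 3/2 ≈ 1.500

At s = 0 each factor (s + a) contributes a and each (s^2 + bs + c) contributes c.
T(0) = 3·(2) / ((4)) = 6/4 = 3/2.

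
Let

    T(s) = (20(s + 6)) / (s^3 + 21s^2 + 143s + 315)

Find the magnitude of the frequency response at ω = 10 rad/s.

|T(j10)| ≈ 0.1270

Substitute s = j10: numerator = 120 + j200, denominator = -1785 + j430.
|T(j10)| = |120 + j200| / |-1785 + j430| = 233.24 / 1836.1 ≈ 0.1270.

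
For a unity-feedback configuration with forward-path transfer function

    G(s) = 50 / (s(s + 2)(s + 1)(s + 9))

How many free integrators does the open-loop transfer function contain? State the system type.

Type 1

The denominator has 1 factor of s at the origin (free integrator), so this is a Type 1 system.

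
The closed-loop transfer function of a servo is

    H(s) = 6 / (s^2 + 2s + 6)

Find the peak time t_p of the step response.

t_p ≈ 1.405 s

Comparing s^2 + 2s + 6 to s^2 + 2ζωₙs + ωₙ²: ωₙ = √6 ≈ 2.449 rad/s and ζ = 2/(2·√6) ≈ 0.4082.
ζωₙ = 2/2 = 1, so ω_d = ωₙ√(1−ζ²) = √(ωₙ² − (ζωₙ)²) = √(6 − 1²) = √5 ≈ 2.236 rad/s.
t_p = π/ω_d = π/2.236 ≈ 1.405 s.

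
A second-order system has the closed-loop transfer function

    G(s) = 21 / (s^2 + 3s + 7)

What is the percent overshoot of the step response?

%OS ≈ 11.5%

Comparing s^2 + 3s + 7 to s^2 + 2ζωₙs + ωₙ²: ωₙ = √7 ≈ 2.646 rad/s and ζ = 3/(2·√7) ≈ 0.5669.
%OS = 100·exp(−πζ/√(1−ζ²)) = 100·exp(−π·0.5669/√(1−0.5669²)) ≈ 11.5%.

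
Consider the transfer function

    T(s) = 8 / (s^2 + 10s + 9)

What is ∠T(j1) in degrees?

∠T(j1) ≈ -51.34°

At s = j1: numerator = 8, denominator = 8 + j10.
∠T = ∠num − ∠den = 0° − (51.340°) = -51.34°.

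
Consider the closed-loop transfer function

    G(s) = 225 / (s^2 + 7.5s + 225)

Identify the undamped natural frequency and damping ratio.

ωₙ = 15 rad/s, ζ = 0.25

Compare the denominator to the standard form s^2 + 2ζωₙs + ωₙ².
ωₙ² = 225, so ωₙ = 15 rad/s.
2ζωₙ = 7.5, so ζ = 7.5/(2·15) = 0.25.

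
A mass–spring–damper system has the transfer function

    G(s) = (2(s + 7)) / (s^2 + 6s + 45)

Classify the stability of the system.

The denominator s^2 + 6s + 45 factors as (s^2 + 6s + 45), giving poles at s = -3 ± 6j.
Since all poles lie strictly in the left half-plane, the system is stable.

stable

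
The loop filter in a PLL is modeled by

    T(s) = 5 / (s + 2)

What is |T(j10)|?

Substitute s = j10: numerator = 5, denominator = 2 + j10.
|T(j10)| = |5| / |2 + j10| = 5 / 10.198 ≈ 0.4903.

|T(j10)| ≈ 0.4903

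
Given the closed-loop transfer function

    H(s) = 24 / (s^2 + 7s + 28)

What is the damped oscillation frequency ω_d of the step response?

ω_d ≈ 3.969 rad/s

Comparing s^2 + 7s + 28 to s^2 + 2ζωₙs + ωₙ²: ωₙ = √28 ≈ 5.292 rad/s and ζ = 7/(2·√28) ≈ 0.6614.
ζωₙ = 7/2 = 3.5, so ω_d = ωₙ√(1−ζ²) = √(ωₙ² − (ζωₙ)²) = √(28 − 3.5²) = √15.75 ≈ 3.969 rad/s.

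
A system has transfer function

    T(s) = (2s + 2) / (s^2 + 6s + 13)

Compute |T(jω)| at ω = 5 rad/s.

|T(j5)| ≈ 0.3156

Substitute s = j5: numerator = 2 + j10, denominator = -12 + j30.
|T(j5)| = |2 + j10| / |-12 + j30| = 10.198 / 32.311 ≈ 0.3156.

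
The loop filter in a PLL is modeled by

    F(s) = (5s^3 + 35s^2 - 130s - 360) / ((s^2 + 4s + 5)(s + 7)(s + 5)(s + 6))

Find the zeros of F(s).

Set the numerator to zero: 5s^3 + 35s^2 - 130s - 360 = 0, i.e. 5·(s^3 + 7s^2 - 26s - 72) = 0.
Factoring: (s + 2)(s + 9)(s - 4) = 0.

s = -2, -9, 4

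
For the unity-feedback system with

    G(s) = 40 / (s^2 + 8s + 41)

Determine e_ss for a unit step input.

e_ss = 0.5062

G(s) has no poles at the origin.
This is a Type 0 system. Kp = lim_{s→0} G(s) = 40/41.
e_ss = 1/(1 + Kp) = 1/(1 + 40/41) = 41/81 ≈ 0.5062.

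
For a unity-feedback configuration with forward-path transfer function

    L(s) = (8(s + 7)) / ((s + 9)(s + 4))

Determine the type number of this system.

The denominator has no factor of s at the origin — no free integrator — so this is a Type 0 system.

Type 0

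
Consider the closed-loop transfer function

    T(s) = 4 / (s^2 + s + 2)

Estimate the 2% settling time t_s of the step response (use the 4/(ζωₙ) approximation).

t_s ≈ 8 s

Comparing s^2 + s + 2 to s^2 + 2ζωₙs + ωₙ²: ωₙ = √2 ≈ 1.414 rad/s and ζ = 1/(2·√2) ≈ 0.3536.
ζωₙ = 1/2 = 0.5, so t_s ≈ 4/(ζωₙ) = 4/0.5 = 8 s.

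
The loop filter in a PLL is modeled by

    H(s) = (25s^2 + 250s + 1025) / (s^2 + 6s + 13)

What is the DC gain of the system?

H(0) = 1025/13 ≈ 78.85

Set s = 0: H(0) = (1025) / (13) = 1025/13.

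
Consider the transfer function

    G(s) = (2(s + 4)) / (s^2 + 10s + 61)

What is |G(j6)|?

|G(j6)| ≈ 0.2219

Substitute s = j6: numerator = 8 + j12, denominator = 25 + j60.
|G(j6)| = |8 + j12| / |25 + j60| = 14.422 / 65 ≈ 0.2219.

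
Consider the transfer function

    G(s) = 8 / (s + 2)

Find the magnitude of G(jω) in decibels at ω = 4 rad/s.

|G(j4)|_dB ≈ 5.05 dB

Substitute s = j4: numerator = 8, denominator = 2 + j4.
|G(j4)| = |8| / |2 + j4| = 8 / 4.4721 ≈ 1.789.
In decibels: 20·log₁₀(1.789) ≈ 5.05 dB.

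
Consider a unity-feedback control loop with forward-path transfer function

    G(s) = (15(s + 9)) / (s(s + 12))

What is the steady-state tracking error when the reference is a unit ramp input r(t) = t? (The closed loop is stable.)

e_ss = 0.08889

G(s) has one pole at the origin.
This is a Type 1 system. Kv = lim_{s→0} s·G(s) = 135/12 = 45/4.
e_ss = 1/Kv = 1/(45/4) = 4/45 ≈ 0.08889.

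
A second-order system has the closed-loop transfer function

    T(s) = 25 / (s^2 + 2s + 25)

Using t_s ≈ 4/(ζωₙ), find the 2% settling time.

t_s ≈ 4 s

Comparing s^2 + 2s + 25 to s^2 + 2ζωₙs + ωₙ²: ωₙ = 5 rad/s and ζ = 2/(2·5) = 0.2.
ζωₙ = 2/2 = 1, so t_s ≈ 4/(ζωₙ) = 4/1 = 4 s.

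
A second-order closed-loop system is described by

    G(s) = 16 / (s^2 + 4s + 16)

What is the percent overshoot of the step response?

%OS ≈ 16.3%

Comparing s^2 + 4s + 16 to s^2 + 2ζωₙs + ωₙ²: ωₙ = 4 rad/s and ζ = 4/(2·4) = 0.5.
%OS = 100·exp(−πζ/√(1−ζ²)) = 100·exp(−π·0.5/√(1−0.5²)) ≈ 16.3%.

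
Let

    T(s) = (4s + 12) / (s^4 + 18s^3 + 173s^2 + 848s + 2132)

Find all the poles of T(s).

s = -4 ± 6j, -5 ± 4j

The poles are the roots of the denominator s^4 + 18s^3 + 173s^2 + 848s + 2132 = 0.
No real roots exist; factor into two real quadratics: (s^2 + 8s + 52)(s^2 + 10s + 41) = 0.
Each quadratic gives a conjugate pair via the quadratic formula.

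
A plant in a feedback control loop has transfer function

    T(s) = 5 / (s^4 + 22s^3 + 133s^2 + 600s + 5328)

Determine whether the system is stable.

The denominator s^4 + 22s^3 + 133s^2 + 600s + 5328 factors as (s^2 - 2s + 37)(s + 12)^2, giving poles at s = 1 + 6j, 1 - 6j, -12, -12.
Since the pole(s) at s = 1 ± 6j lie in the right half-plane, the system is unstable.

unstable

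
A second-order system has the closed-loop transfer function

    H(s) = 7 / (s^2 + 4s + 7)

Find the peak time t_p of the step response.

t_p ≈ 1.814 s

Comparing s^2 + 4s + 7 to s^2 + 2ζωₙs + ωₙ²: ωₙ = √7 ≈ 2.646 rad/s and ζ = 4/(2·√7) ≈ 0.7559.
ζωₙ = 4/2 = 2, so ω_d = ωₙ√(1−ζ²) = √(ωₙ² − (ζωₙ)²) = √(7 − 2²) = √3 ≈ 1.732 rad/s.
t_p = π/ω_d = π/1.732 ≈ 1.814 s.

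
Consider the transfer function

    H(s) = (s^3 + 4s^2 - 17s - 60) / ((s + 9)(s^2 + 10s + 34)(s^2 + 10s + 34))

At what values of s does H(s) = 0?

Set the numerator to zero: s^3 + 4s^2 - 17s - 60 = 0.
Factoring: (s - 4)(s + 5)(s + 3) = 0.

s = 4, -5, -3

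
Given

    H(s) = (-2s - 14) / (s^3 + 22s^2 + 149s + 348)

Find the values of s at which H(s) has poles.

s = -5 + 2j, -5 - 2j, -12

The poles are the roots of the denominator s^3 + 22s^2 + 149s + 348 = 0.
Trying s = -12: the polynomial evaluates to 0, so (s + 12) is a factor.
Dividing out leaves s^2 + 10s + 29 = 0.
The quadratic formula then gives s = -5 ± 2j.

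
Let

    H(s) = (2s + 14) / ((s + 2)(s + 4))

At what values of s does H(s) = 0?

Set the numerator to zero: 2s + 14 = 0, i.e. 2·(s + 7) = 0.
So s = -7.

s = -7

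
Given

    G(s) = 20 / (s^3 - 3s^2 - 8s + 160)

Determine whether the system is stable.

unstable

The denominator s^3 - 3s^2 - 8s + 160 factors as (s^2 - 8s + 32)(s + 5), giving poles at s = 4 + 4j, 4 - 4j, -5.
Since the pole(s) at s = 4 ± 4j lie in the right half-plane, the system is unstable.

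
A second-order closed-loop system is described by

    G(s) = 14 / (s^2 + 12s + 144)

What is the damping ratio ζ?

Compare the denominator to the standard form s^2 + 2ζωₙs + ωₙ².
ωₙ² = 144, so ωₙ = 12 rad/s.
2ζωₙ = 12, so ζ = 12/(2·12) = 0.5.

ζ = 0.5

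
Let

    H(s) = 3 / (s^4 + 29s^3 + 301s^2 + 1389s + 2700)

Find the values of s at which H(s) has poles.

s = -4 ± 3j, -12, -9

The poles are the roots of the denominator s^4 + 29s^3 + 301s^2 + 1389s + 2700 = 0.
Trying s = -12: the polynomial evaluates to 0, so (s + 12) is a factor.
Dividing out leaves s^3 + 17s^2 + 97s + 225 = 0.
This factors further as (s^2 + 8s + 25)(s + 9) = 0.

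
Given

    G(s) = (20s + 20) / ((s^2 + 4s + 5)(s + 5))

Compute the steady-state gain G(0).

Set s = 0: G(0) = (20) / (25) = 4/5.

G(0) = 4/5 ≈ 0.8000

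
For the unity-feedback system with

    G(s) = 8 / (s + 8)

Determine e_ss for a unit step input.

e_ss = 0.5000

G(s) has no poles at the origin.
This is a Type 0 system. Kp = lim_{s→0} G(s) = 8/8 = 1.
e_ss = 1/(1 + Kp) = 1/(1 + 1) = 1/2 ≈ 0.5000.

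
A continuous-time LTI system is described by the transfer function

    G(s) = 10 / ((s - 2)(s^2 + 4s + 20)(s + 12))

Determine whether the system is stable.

unstable

The poles can be read from the denominator factors: s = 2, -2 + 4j, -2 - 4j, -12.
Since the pole(s) at s = 2 lie in the right half-plane, the system is unstable.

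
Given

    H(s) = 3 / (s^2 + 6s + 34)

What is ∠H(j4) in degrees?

At s = j4: numerator = 3, denominator = 18 + j24.
∠H = ∠num − ∠den = 0° − (53.130°) = -53.13°.

∠H(j4) ≈ -53.13°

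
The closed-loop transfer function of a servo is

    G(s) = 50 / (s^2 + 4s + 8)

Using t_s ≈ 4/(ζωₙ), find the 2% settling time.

t_s ≈ 2 s

Comparing s^2 + 4s + 8 to s^2 + 2ζωₙs + ωₙ²: ωₙ = √8 ≈ 2.828 rad/s and ζ = 4/(2·√8) ≈ 0.7071.
ζωₙ = 4/2 = 2, so t_s ≈ 4/(ζωₙ) = 4/2 = 2 s.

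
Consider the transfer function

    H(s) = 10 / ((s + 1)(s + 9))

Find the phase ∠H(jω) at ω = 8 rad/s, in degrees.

At s = j8: numerator = 10, denominator = -55 + j80.
∠H = ∠num − ∠den = 0° − (124.51°) = -124.5°.

∠H(j8) ≈ -124.5°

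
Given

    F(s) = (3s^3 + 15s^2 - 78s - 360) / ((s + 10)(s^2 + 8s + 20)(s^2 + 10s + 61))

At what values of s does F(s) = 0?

s = 5, -6, -4

Set the numerator to zero: 3s^3 + 15s^2 - 78s - 360 = 0, i.e. 3·(s^3 + 5s^2 - 26s - 120) = 0.
Factoring: (s - 5)(s + 6)(s + 4) = 0.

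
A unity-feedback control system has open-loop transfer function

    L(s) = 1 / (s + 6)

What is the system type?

Type 0

The denominator has no factor of s at the origin — no free integrator — so this is a Type 0 system.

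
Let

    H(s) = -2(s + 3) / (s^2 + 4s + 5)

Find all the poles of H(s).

The poles are the roots of the denominator s^2 + 4s + 5 = 0.
Using the quadratic formula: s = (-4 ± √(-4))/2 = -2 ± 1j.

s = -2 + j, -2 - j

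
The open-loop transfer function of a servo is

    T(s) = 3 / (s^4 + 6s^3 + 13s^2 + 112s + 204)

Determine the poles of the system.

The poles are the roots of the denominator s^4 + 6s^3 + 13s^2 + 112s + 204 = 0.
Trying s = -6: the polynomial evaluates to 0, so (s + 6) is a factor.
Dividing out leaves s^3 + 13s + 34 = 0.
This factors further as (s^2 - 2s + 17)(s + 2) = 0.

s = 1 + 4j, 1 - 4j, -6, -2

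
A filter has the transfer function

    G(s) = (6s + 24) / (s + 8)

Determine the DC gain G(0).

Set s = 0: G(0) = (24) / (8) = 3.

G(0) = 3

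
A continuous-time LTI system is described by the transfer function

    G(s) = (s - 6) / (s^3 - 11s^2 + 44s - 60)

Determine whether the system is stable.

The denominator s^3 - 11s^2 + 44s - 60 factors as (s - 3)(s^2 - 8s + 20), giving poles at s = 3, 4 ± 2j.
Since the pole(s) at s = 3, 4 + 2j, 4 - 2j lie in the right half-plane, the system is unstable.

unstable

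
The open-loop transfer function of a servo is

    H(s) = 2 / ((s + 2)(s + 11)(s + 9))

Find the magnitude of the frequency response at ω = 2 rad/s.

Substitute s = j2: numerator = 2, denominator = 110 + j270.
|H(j2)| = |2| / |110 + j270| = 2 / 291.55 ≈ 0.006860.

|H(j2)| ≈ 0.006860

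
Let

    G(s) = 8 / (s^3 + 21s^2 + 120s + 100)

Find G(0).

G(0) = 2/25 ≈ 0.08000

Set s = 0: G(0) = (8) / (100) = 2/25.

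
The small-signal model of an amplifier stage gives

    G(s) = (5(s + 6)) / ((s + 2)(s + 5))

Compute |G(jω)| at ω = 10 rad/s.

Substitute s = j10: numerator = 30 + j50, denominator = -90 + j70.
|G(j10)| = |30 + j50| / |-90 + j70| = 58.310 / 114.02 ≈ 0.5114.

|G(j10)| ≈ 0.5114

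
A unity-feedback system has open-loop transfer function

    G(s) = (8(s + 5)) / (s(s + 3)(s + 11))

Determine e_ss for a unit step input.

G(s) has one pole at the origin.
This is a Type 1 system; for a step input the steady-state error is zero.

e_ss = 0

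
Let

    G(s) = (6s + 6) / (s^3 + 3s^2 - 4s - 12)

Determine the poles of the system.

s = 2, -3, -2

The poles are the roots of the denominator s^3 + 3s^2 - 4s - 12 = 0.
Trying s = 2: the polynomial evaluates to 0, so (s - 2) is a factor.
Dividing out leaves s^2 + 5s + 6 = 0.
Factoring the quadratic: (s + 3)(s + 2) = 0.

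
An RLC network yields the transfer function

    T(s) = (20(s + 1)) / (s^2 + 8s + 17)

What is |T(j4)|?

Substitute s = j4: numerator = 20 + j80, denominator = 1 + j32.
|T(j4)| = |20 + j80| / |1 + j32| = 82.462 / 32.016 ≈ 2.576.

|T(j4)| ≈ 2.576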